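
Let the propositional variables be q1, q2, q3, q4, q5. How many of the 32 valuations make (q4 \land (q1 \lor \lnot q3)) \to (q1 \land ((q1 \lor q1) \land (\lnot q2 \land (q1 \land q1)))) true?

24

Initial set: {((q4 \land (q1 \lor \lnot q3)) \to (q1 \land ((q1 \lor q1) \land (\lnot q2 \land (q1 \land q1)))))}.
((q4 \land (q1 \lor \lnot q3)) \to (q1 \land ((q1 \lor q1) \land (\lnot q2 \land (q1 \land q1))))): β-rule — branch into \lnot (q4 \land (q1 \lor \lnot q3))  //  (q1 \land ((q1 \lor q1) \land (\lnot q2 \land (q1 \land q1)))).
  branch 1 (add \lnot (q4 \land (q1 \lor \lnot q3))):
    \lnot (q4 \land (q1 \lor \lnot q3)): β-rule — branch into \lnot q4  //  \lnot (q1 \lor \lnot q3).
      branch 1.1 (add \lnot q4):
        ○ open, literals {q4=false}.
      branch 1.2 (add \lnot (q1 \lor \lnot q3)):
        \lnot (q1 \lor \lnot q3): α-rule — add \lnot q1, \lnot \lnot q3.
        ○ open, literals {q1=false, q3=true}.
  branch 2 (add (q1 \land ((q1 \lor q1) \land (\lnot q2 \land (q1 \land q1))))):
    (q1 \land ((q1 \lor q1) \land (\lnot q2 \land (q1 \land q1)))): α-rule — add q1, ((q1 \lor q1) \land (\lnot q2 \land (q1 \land q1))).
    ((q1 \lor q1) \land (\lnot q2 \land (q1 \land q1))): α-rule — add (q1 \lor q1), (\lnot q2 \land (q1 \land q1)).
    (\lnot q2 \land (q1 \land q1)): α-rule — add \lnot q2, (q1 \land q1).
    (q1 \land q1): α-rule — add q1, q1.
    (q1 \lor q1): β-rule — branch into q1  //  q1.
      branch 2.1 (add q1):
        ○ open, literals {q1=true, q2=false}.
      branch 2.2 (add q1):
        ○ open, literals {q1=true, q2=false}.
0 branches closed, 4 open.
Each open branch fixes some atoms; the unmentioned ones are free. Counting distinct full assignments: branch {q4=false} (q1, q2, q3, q5) contributes 16 new; branch {q1=false, q3=true} (q2, q4, q5) contributes 4 new; branch {q1=true, q2=false} (q3, q4, q5) contributes 4 new; branch {q1=true, q2=false} (q3, q4, q5) contributes 0 new. Total: 24.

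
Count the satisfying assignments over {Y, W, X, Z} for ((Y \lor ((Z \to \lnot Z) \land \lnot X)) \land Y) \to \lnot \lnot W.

Initial set: {T (((Y \lor ((Z \to \lnot Z) \land \lnot X)) \land Y) \to \lnot \lnot W)}.
T (((Y \lor ((Z \to \lnot Z) \land \lnot X)) \land Y) \to \lnot \lnot W): β-rule — branch into F ((Y \lor ((Z \to \lnot Z) \land \lnot X)) \land Y)  //  T \lnot \lnot W.
  branch 1 (add F ((Y \lor ((Z \to \lnot Z) \land \lnot X)) \land Y)):
    F ((Y \lor ((Z \to \lnot Z) \land \lnot X)) \land Y): β-rule — branch into F (Y \lor ((Z \to \lnot Z) \land \lnot X))  //  F Y.
      branch 1.1 (add F (Y \lor ((Z \to \lnot Z) \land \lnot X))):
        F (Y \lor ((Z \to \lnot Z) \land \lnot X)): α-rule — add F Y, F ((Z \to \lnot Z) \land \lnot X).
        F ((Z \to \lnot Z) \land \lnot X): β-rule — branch into F (Z \to \lnot Z)  //  F \lnot X.
          branch 1.1.1 (add F (Z \to \lnot Z)):
            F (Z \to \lnot Z): α-rule — add T Z, F \lnot Z.
            ○ open, literals {Y=false, Z=true}.
          branch 1.1.2 (add F \lnot X):
            ○ open, literals {X=true, Y=false}.
      branch 1.2 (add F Y):
        ○ open, literals {Y=false}.
  branch 2 (add T \lnot \lnot W):
    T \lnot \lnot W: drop double negation, giving T W.
    ○ open, literals {W=true}.
0 branches closed, 4 open.
Each open branch fixes some atoms; the unmentioned ones are free. Counting distinct full assignments: branch {Y=false, Z=true} (W, X) contributes 4 new; branch {X=true, Y=false} (W, Z) contributes 2 new; branch {Y=false} (W, X, Z) contributes 2 new; branch {W=true} (Y, X, Z) contributes 4 new. Total: 12.

12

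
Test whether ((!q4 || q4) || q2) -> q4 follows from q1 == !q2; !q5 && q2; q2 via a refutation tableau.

Initial set: {(q1 == !q2); (!q5 && q2); q2; !(((!q4 || q4) || q2) -> q4)}.
(!q5 && q2): α-rule — add !q5, q2.
!(((!q4 || q4) || q2) -> q4): α-rule — add ((!q4 || q4) || q2), !q4.
(q1 == !q2): β-rule — branch into q1, !q2  //  !q1, !!q2.
  branch 1 (add q1, !q2):
    × closes — contains both q2 and !q2.
  branch 2 (add !q1, !!q2):
    ((!q4 || q4) || q2): β-rule — branch into (!q4 || q4)  //  q2.
      branch 2.1 (add (!q4 || q4)):
        (!q4 || q4): β-rule — branch into !q4  //  q4.
          branch 2.1.1 (add !q4):
            ○ open, literals {q1=F, q2=T, q4=F, q5=F}.
          branch 2.1.2 (add q4):
            × closes — contains both q4 and !q4.
      branch 2.2 (add q2):
        ○ open, literals {q1=F, q2=T, q4=F, q5=F}.
2 branches closed, 2 open.
An open branch gives a countermodel: q1=F, q2=T, q4=F, q5=F (unmentioned atoms arbitrary); the premises hold there but the conclusion fails.

No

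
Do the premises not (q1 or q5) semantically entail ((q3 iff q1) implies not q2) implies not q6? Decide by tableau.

Initial set: {not (q1 or q5); not (((q3 iff q1) implies not q2) implies not q6)}.
not (q1 or q5): α-rule — add not q1, not q5.
not (((q3 iff q1) implies not q2) implies not q6): α-rule — add ((q3 iff q1) implies not q2), not not q6.
((q3 iff q1) implies not q2): β-rule — branch into not (q3 iff q1)  //  not q2.
  branch 1 (add not (q3 iff q1)):
    not (q3 iff q1): β-rule — branch into q3, not q1  //  not q3, q1.
      branch 1.1 (add q3, not q1):
        ○ open, literals {q1=false, q3=true, q5=false, q6=true}.
      branch 1.2 (add not q3, q1):
        × closes — contains both q1 and not q1.
  branch 2 (add not q2):
    ○ open, literals {q1=false, q2=false, q5=false, q6=true}.
1 branch closed, 2 open.
An open branch gives a countermodel: q1=false, q3=true, q5=false, q6=true (unmentioned atoms arbitrary); the premises hold there but the conclusion fails.

No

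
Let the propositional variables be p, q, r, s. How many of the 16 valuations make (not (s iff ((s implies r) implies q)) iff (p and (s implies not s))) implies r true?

10

Initial set: {((not (s iff ((s implies r) implies q)) iff (p and (s implies not s))) implies r)}.
((not (s iff ((s implies r) implies q)) iff (p and (s implies not s))) implies r): β-rule — branch into not (not (s iff ((s implies r) implies q)) iff (p and (s implies not s)))  //  r.
  branch 1 (add not (not (s iff ((s implies r) implies q)) iff (p and (s implies not s)))):
    not (not (s iff ((s implies r) implies q)) iff (p and (s implies not s))): β-rule — branch into not (s iff ((s implies r) implies q)), not (p and (s implies not s))  //  not not (s iff ((s implies r) implies q)), (p and (s implies not s)).
      branch 1.1 (add not (s iff ((s implies r) implies q)), not (p and (s implies not s))):
        not (s iff ((s implies r) implies q)): β-rule — branch into s, not ((s implies r) implies q)  //  not s, ((s implies r) implies q).
          branch 1.1.1 (add s, not ((s implies r) implies q)):
            not ((s implies r) implies q): α-rule — add (s implies r), not q.
            not (p and (s implies not s)): β-rule — branch into not p  //  not (s implies not s).
              branch 1.1.1.1 (add not p):
                (s implies r): β-rule — branch into not s  //  r.
                  branch 1.1.1.1.1 (add not s):
                    × closes — contains both s and not s.
                  branch 1.1.1.1.2 (add r):
                    ○ open, literals {p=0, q=0, r=1, s=1}.
              branch 1.1.1.2 (add not (s implies not s)):
                not (s implies not s): α-rule — add s, not not s.
                (s implies r): β-rule — branch into not s  //  r.
                  branch 1.1.1.2.1 (add not s):
                    × closes — contains both s and not s.
                  branch 1.1.1.2.2 (add r):
                    ○ open, literals {q=0, r=1, s=1}.
          branch 1.1.2 (add not s, ((s implies r) implies q)):
            not (p and (s implies not s)): β-rule — branch into not p  //  not (s implies not s).
              branch 1.1.2.1 (add not p):
                ((s implies r) implies q): β-rule — branch into not (s implies r)  //  q.
                  branch 1.1.2.1.1 (add not (s implies r)):
                    not (s implies r): α-rule — add s, not r.
                    × closes — contains both s and not s.
                  branch 1.1.2.1.2 (add q):
                    ○ open, literals {p=0, q=1, s=0}.
              branch 1.1.2.2 (add not (s implies not s)):
                not (s implies not s): α-rule — add s, not not s.
                × closes — contains both s and not s.
      branch 1.2 (add not not (s iff ((s implies r) implies q)), (p and (s implies not s))):
        (p and (s implies not s)): α-rule — add p, (s implies not s).
        not not (s iff ((s implies r) implies q)): β-rule — branch into s, ((s implies r) implies q)  //  not s, not ((s implies r) implies q).
          branch 1.2.1 (add s, ((s implies r) implies q)):
            (s implies not s): β-rule — branch into not s  //  not s.
              branch 1.2.1.1 (add not s):
                × closes — contains both s and not s.
              branch 1.2.1.2 (add not s):
                × closes — contains both s and not s.
          branch 1.2.2 (add not s, not ((s implies r) implies q)):
            not ((s implies r) implies q): α-rule — add (s implies r), not q.
            (s implies not s): β-rule — branch into not s  //  not s.
              branch 1.2.2.1 (add not s):
                (s implies r): β-rule — branch into not s  //  r.
                  branch 1.2.2.1.1 (add not s):
                    ○ open, literals {p=1, q=0, s=0}.
                  branch 1.2.2.1.2 (add r):
                    ○ open, literals {p=1, q=0, r=1, s=0}.
              branch 1.2.2.2 (add not s):
                (s implies r): β-rule — branch into not s  //  r.
                  branch 1.2.2.2.1 (add not s):
                    ○ open, literals {p=1, q=0, s=0}.
                  branch 1.2.2.2.2 (add r):
                    ○ open, literals {p=1, q=0, r=1, s=0}.
  branch 2 (add r):
    ○ open, literals {r=1}.
6 branches closed, 8 open.
Each open branch fixes some atoms; the unmentioned ones are free. Counting distinct full assignments: branch {p=0, q=0, r=1, s=1} (none free) contributes 1 new; branch {q=0, r=1, s=1} (p) contributes 1 new; branch {p=0, q=1, s=0} (r) contributes 2 new; branch {p=1, q=0, s=0} (r) contributes 2 new; branch {p=1, q=0, r=1, s=0} (none free) contributes 0 new; branch {p=1, q=0, s=0} (r) contributes 0 new; branch {p=1, q=0, r=1, s=0} (none free) contributes 0 new; branch {r=1} (p, q, s) contributes 4 new. Total: 10.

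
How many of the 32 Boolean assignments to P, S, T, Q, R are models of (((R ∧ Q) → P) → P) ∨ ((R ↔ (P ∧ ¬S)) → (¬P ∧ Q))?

Initial set: {((((R ∧ Q) → P) → P) ∨ ((R ↔ (P ∧ ¬S)) → (¬P ∧ Q)))}.
((((R ∧ Q) → P) → P) ∨ ((R ↔ (P ∧ ¬S)) → (¬P ∧ Q))): β-rule — branch into (((R ∧ Q) → P) → P)  //  ((R ↔ (P ∧ ¬S)) → (¬P ∧ Q)).
  branch 1 (add (((R ∧ Q) → P) → P)):
    (((R ∧ Q) → P) → P): β-rule — branch into ¬((R ∧ Q) → P)  //  P.
      branch 1.1 (add ¬((R ∧ Q) → P)):
        ¬((R ∧ Q) → P): α-rule — add (R ∧ Q), ¬P.
        (R ∧ Q): α-rule — add R, Q.
        ○ open, literals {P=0, Q=1, R=1}.
      branch 1.2 (add P):
        ○ open, literals {P=1}.
  branch 2 (add ((R ↔ (P ∧ ¬S)) → (¬P ∧ Q))):
    ((R ↔ (P ∧ ¬S)) → (¬P ∧ Q)): β-rule — branch into ¬(R ↔ (P ∧ ¬S))  //  (¬P ∧ Q).
      branch 2.1 (add ¬(R ↔ (P ∧ ¬S))):
        ¬(R ↔ (P ∧ ¬S)): β-rule — branch into R, ¬(P ∧ ¬S)  //  ¬R, (P ∧ ¬S).
          branch 2.1.1 (add R, ¬(P ∧ ¬S)):
            ¬(P ∧ ¬S): β-rule — branch into ¬P  //  ¬¬S.
              branch 2.1.1.1 (add ¬P):
                ○ open, literals {P=0, R=1}.
              branch 2.1.1.2 (add ¬¬S):
                ○ open, literals {R=1, S=1}.
          branch 2.1.2 (add ¬R, (P ∧ ¬S)):
            (P ∧ ¬S): α-rule — add P, ¬S.
            ○ open, literals {P=1, R=0, S=0}.
      branch 2.2 (add (¬P ∧ Q)):
        (¬P ∧ Q): α-rule — add ¬P, Q.
        ○ open, literals {P=0, Q=1}.
0 branches closed, 6 open.
Each open branch fixes some atoms; the unmentioned ones are free. Counting distinct full assignments: branch {P=0, Q=1, R=1} (S, T) contributes 4 new; branch {P=1} (S, T, Q, R) contributes 16 new; branch {P=0, R=1} (S, T, Q) contributes 4 new; branch {R=1, S=1} (P, T, Q) contributes 0 new; branch {P=1, R=0, S=0} (T, Q) contributes 0 new; branch {P=0, Q=1} (S, T, R) contributes 4 new. Total: 28.

28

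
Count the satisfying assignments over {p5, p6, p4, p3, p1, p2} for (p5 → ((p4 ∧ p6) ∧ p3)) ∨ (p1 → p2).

57

Initial set: {T ((p5 → ((p4 ∧ p6) ∧ p3)) ∨ (p1 → p2))}.
T ((p5 → ((p4 ∧ p6) ∧ p3)) ∨ (p1 → p2)): β-rule — branch into T (p5 → ((p4 ∧ p6) ∧ p3))  //  T (p1 → p2).
  branch 1 (add T (p5 → ((p4 ∧ p6) ∧ p3))):
    T (p5 → ((p4 ∧ p6) ∧ p3)): β-rule — branch into F p5  //  T ((p4 ∧ p6) ∧ p3).
      branch 1.1 (add F p5):
        ○ open, literals {p5=false}.
      branch 1.2 (add T ((p4 ∧ p6) ∧ p3)):
        T ((p4 ∧ p6) ∧ p3): α-rule — add T (p4 ∧ p6), T p3.
        T (p4 ∧ p6): α-rule — add T p4, T p6.
        ○ open, literals {p3=true, p4=true, p6=true}.
  branch 2 (add T (p1 → p2)):
    T (p1 → p2): β-rule — branch into F p1  //  T p2.
      branch 2.1 (add F p1):
        ○ open, literals {p1=false}.
      branch 2.2 (add T p2):
        ○ open, literals {p2=true}.
0 branches closed, 4 open.
Each open branch fixes some atoms; the unmentioned ones are free. Counting distinct full assignments: branch {p5=false} (p6, p4, p3, p1, p2) contributes 32 new; branch {p3=true, p4=true, p6=true} (p5, p1, p2) contributes 4 new; branch {p1=false} (p5, p6, p4, p3, p2) contributes 14 new; branch {p2=true} (p5, p6, p4, p3, p1) contributes 7 new. Total: 57.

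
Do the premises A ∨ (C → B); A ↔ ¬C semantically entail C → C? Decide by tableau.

Initial set: {(A ∨ (C → B)); (A ↔ ¬C); ¬(C → C)}.
¬(C → C): α-rule — add C, ¬C.
× closes — contains both C and ¬C.
All 1 branch closes.
Every branch closed, so the premises entail the conclusion.

Yes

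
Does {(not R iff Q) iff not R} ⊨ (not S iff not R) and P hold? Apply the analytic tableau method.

Initial set: {((not R iff Q) iff not R); not ((not S iff not R) and P)}.
((not R iff Q) iff not R): β-rule — branch into (not R iff Q), not R  //  not (not R iff Q), not not R.
  branch 1 (add (not R iff Q), not R):
    not ((not S iff not R) and P): β-rule — branch into not (not S iff not R)  //  not P.
      branch 1.1 (add not (not S iff not R)):
        (not R iff Q): β-rule — branch into not R, Q  //  not not R, not Q.
          branch 1.1.1 (add not R, Q):
            not (not S iff not R): β-rule — branch into not S, not not R  //  not not S, not R.
              branch 1.1.1.1 (add not S, not not R):
                × closes — contains both R and not R.
              branch 1.1.1.2 (add not not S, not R):
                ○ open, literals {Q=T, R=F, S=T}.
          branch 1.1.2 (add not not R, not Q):
            × closes — contains both R and not R.
      branch 1.2 (add not P):
        (not R iff Q): β-rule — branch into not R, Q  //  not not R, not Q.
          branch 1.2.1 (add not R, Q):
            ○ open, literals {P=F, Q=T, R=F}.
          branch 1.2.2 (add not not R, not Q):
            × closes — contains both R and not R.
  branch 2 (add not (not R iff Q), not not R):
    not ((not S iff not R) and P): β-rule — branch into not (not S iff not R)  //  not P.
      branch 2.1 (add not (not S iff not R)):
        not (not R iff Q): β-rule — branch into not R, not Q  //  not not R, Q.
          branch 2.1.1 (add not R, not Q):
            × closes — contains both R and not R.
          branch 2.1.2 (add not not R, Q):
            not (not S iff not R): β-rule — branch into not S, not not R  //  not not S, not R.
              branch 2.1.2.1 (add not S, not not R):
                ○ open, literals {Q=T, R=T, S=F}.
              branch 2.1.2.2 (add not not S, not R):
                × closes — contains both R and not R.
      branch 2.2 (add not P):
        not (not R iff Q): β-rule — branch into not R, not Q  //  not not R, Q.
          branch 2.2.1 (add not R, not Q):
            × closes — contains both R and not R.
          branch 2.2.2 (add not not R, Q):
            ○ open, literals {P=F, Q=T, R=T}.
6 branches closed, 4 open.
An open branch gives a countermodel: Q=T, R=F, S=T (unmentioned atoms arbitrary); the premises hold there but the conclusion fails.

No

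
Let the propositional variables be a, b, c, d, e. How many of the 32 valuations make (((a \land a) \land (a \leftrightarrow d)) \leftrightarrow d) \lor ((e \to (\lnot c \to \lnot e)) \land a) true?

24

Initial set: {((((a \land a) \land (a \leftrightarrow d)) \leftrightarrow d) \lor ((e \to (\lnot c \to \lnot e)) \land a))}.
((((a \land a) \land (a \leftrightarrow d)) \leftrightarrow d) \lor ((e \to (\lnot c \to \lnot e)) \land a)): β-rule — branch into (((a \land a) \land (a \leftrightarrow d)) \leftrightarrow d)  //  ((e \to (\lnot c \to \lnot e)) \land a).
  branch 1 (add (((a \land a) \land (a \leftrightarrow d)) \leftrightarrow d)):
    (((a \land a) \land (a \leftrightarrow d)) \leftrightarrow d): β-rule — branch into ((a \land a) \land (a \leftrightarrow d)), d  //  \lnot ((a \land a) \land (a \leftrightarrow d)), \lnot d.
      branch 1.1 (add ((a \land a) \land (a \leftrightarrow d)), d):
        ((a \land a) \land (a \leftrightarrow d)): α-rule — add (a \land a), (a \leftrightarrow d).
        (a \land a): α-rule — add a, a.
        (a \leftrightarrow d): β-rule — branch into a, d  //  \lnot a, \lnot d.
          branch 1.1.1 (add a, d):
            ○ open, literals {a=1, d=1}.
          branch 1.1.2 (add \lnot a, \lnot d):
            × closes — contains both a and \lnot a.
      branch 1.2 (add \lnot ((a \land a) \land (a \leftrightarrow d)), \lnot d):
        \lnot ((a \land a) \land (a \leftrightarrow d)): β-rule — branch into \lnot (a \land a)  //  \lnot (a \leftrightarrow d).
          branch 1.2.1 (add \lnot (a \land a)):
            \lnot (a \land a): β-rule — branch into \lnot a  //  \lnot a.
              branch 1.2.1.1 (add \lnot a):
                ○ open, literals {a=0, d=0}.
              branch 1.2.1.2 (add \lnot a):
                ○ open, literals {a=0, d=0}.
          branch 1.2.2 (add \lnot (a \leftrightarrow d)):
            \lnot (a \leftrightarrow d): β-rule — branch into a, \lnot d  //  \lnot a, d.
              branch 1.2.2.1 (add a, \lnot d):
                ○ open, literals {a=1, d=0}.
              branch 1.2.2.2 (add \lnot a, d):
                × closes — contains both d and \lnot d.
  branch 2 (add ((e \to (\lnot c \to \lnot e)) \land a)):
    ((e \to (\lnot c \to \lnot e)) \land a): α-rule — add (e \to (\lnot c \to \lnot e)), a.
    (e \to (\lnot c \to \lnot e)): β-rule — branch into \lnot e  //  (\lnot c \to \lnot e).
      branch 2.1 (add \lnot e):
        ○ open, literals {a=1, e=0}.
      branch 2.2 (add (\lnot c \to \lnot e)):
        (\lnot c \to \lnot e): β-rule — branch into \lnot \lnot c  //  \lnot e.
          branch 2.2.1 (add \lnot \lnot c):
            ○ open, literals {a=1, c=1}.
          branch 2.2.2 (add \lnot e):
            ○ open, literals {a=1, e=0}.
2 branches closed, 7 open.
Each open branch fixes some atoms; the unmentioned ones are free. Counting distinct full assignments: branch {a=1, d=1} (b, c, e) contributes 8 new; branch {a=0, d=0} (b, c, e) contributes 8 new; branch {a=0, d=0} (b, c, e) contributes 0 new; branch {a=1, d=0} (b, c, e) contributes 8 new; branch {a=1, e=0} (b, c, d) contributes 0 new; branch {a=1, c=1} (b, d, e) contributes 0 new; branch {a=1, e=0} (b, c, d) contributes 0 new. Total: 24.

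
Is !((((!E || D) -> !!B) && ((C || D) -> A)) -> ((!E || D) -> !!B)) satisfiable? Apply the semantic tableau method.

Initial set: {!((((!E || D) -> !!B) && ((C || D) -> A)) -> ((!E || D) -> !!B))}.
!((((!E || D) -> !!B) && ((C || D) -> A)) -> ((!E || D) -> !!B)): α-rule — add (((!E || D) -> !!B) && ((C || D) -> A)), !((!E || D) -> !!B).
(((!E || D) -> !!B) && ((C || D) -> A)): α-rule — add ((!E || D) -> !!B), ((C || D) -> A).
!((!E || D) -> !!B): α-rule — add (!E || D), !!!B.
!!!B: drop double negation, giving !B.
((!E || D) -> !!B): β-rule — branch into !(!E || D)  //  !!B.
  branch 1 (add !(!E || D)):
    !(!E || D): α-rule — add !!E, !D.
    ((C || D) -> A): β-rule — branch into !(C || D)  //  A.
      branch 1.1 (add !(C || D)):
        !(C || D): α-rule — add !C, !D.
        (!E || D): β-rule — branch into !E  //  D.
          branch 1.1.1 (add !E):
            × closes — contains both E and !E.
          branch 1.1.2 (add D):
            × closes — contains both D and !D.
      branch 1.2 (add A):
        (!E || D): β-rule — branch into !E  //  D.
          branch 1.2.1 (add !E):
            × closes — contains both E and !E.
          branch 1.2.2 (add D):
            × closes — contains both D and !D.
  branch 2 (add !!B):
    !!B: drop double negation, giving B.
    × closes — contains both B and !B.
All 5 branches close.
Every branch closed; the formula is unsatisfiable.

Unsatisfiable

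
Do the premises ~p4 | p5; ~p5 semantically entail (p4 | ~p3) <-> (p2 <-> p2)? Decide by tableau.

No

Initial set: {(~p4 | p5); ~p5; ~((p4 | ~p3) <-> (p2 <-> p2))}.
(~p4 | p5): β-rule — branch into ~p4  //  p5.
  branch 1 (add ~p4):
    ~((p4 | ~p3) <-> (p2 <-> p2)): β-rule — branch into (p4 | ~p3), ~(p2 <-> p2)  //  ~(p4 | ~p3), (p2 <-> p2).
      branch 1.1 (add (p4 | ~p3), ~(p2 <-> p2)):
        (p4 | ~p3): β-rule — branch into p4  //  ~p3.
          branch 1.1.1 (add p4):
            × closes — contains both p4 and ~p4.
          branch 1.1.2 (add ~p3):
            ~(p2 <-> p2): β-rule — branch into p2, ~p2  //  ~p2, p2.
              branch 1.1.2.1 (add p2, ~p2):
                × closes — contains both p2 and ~p2.
              branch 1.1.2.2 (add ~p2, p2):
                × closes — contains both p2 and ~p2.
      branch 1.2 (add ~(p4 | ~p3), (p2 <-> p2)):
        ~(p4 | ~p3): α-rule — add ~p4, ~~p3.
        (p2 <-> p2): β-rule — branch into p2, p2  //  ~p2, ~p2.
          branch 1.2.1 (add p2, p2):
            ○ open, literals {p2=true, p3=true, p4=false, p5=false}.
          branch 1.2.2 (add ~p2, ~p2):
            ○ open, literals {p2=false, p3=true, p4=false, p5=false}.
  branch 2 (add p5):
    × closes — contains both p5 and ~p5.
4 branches closed, 2 open.
An open branch gives a countermodel: p2=true, p3=true, p4=false, p5=false (unmentioned atoms arbitrary); the premises hold there but the conclusion fails.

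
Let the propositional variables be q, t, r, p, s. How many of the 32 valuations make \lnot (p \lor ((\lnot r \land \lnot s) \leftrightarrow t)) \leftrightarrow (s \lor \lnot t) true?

12

Initial set: {(\lnot (p \lor ((\lnot r \land \lnot s) \leftrightarrow t)) \leftrightarrow (s \lor \lnot t))}.
(\lnot (p \lor ((\lnot r \land \lnot s) \leftrightarrow t)) \leftrightarrow (s \lor \lnot t)): β-rule — branch into \lnot (p \lor ((\lnot r \land \lnot s) \leftrightarrow t)), (s \lor \lnot t)  //  \lnot \lnot (p \lor ((\lnot r \land \lnot s) \leftrightarrow t)), \lnot (s \lor \lnot t).
  branch 1 (add \lnot (p \lor ((\lnot r \land \lnot s) \leftrightarrow t)), (s \lor \lnot t)):
    \lnot (p \lor ((\lnot r \land \lnot s) \leftrightarrow t)): α-rule — add \lnot p, \lnot ((\lnot r \land \lnot s) \leftrightarrow t).
    (s \lor \lnot t): β-rule — branch into s  //  \lnot t.
      branch 1.1 (add s):
        \lnot ((\lnot r \land \lnot s) \leftrightarrow t): β-rule — branch into (\lnot r \land \lnot s), \lnot t  //  \lnot (\lnot r \land \lnot s), t.
          branch 1.1.1 (add (\lnot r \land \lnot s), \lnot t):
            (\lnot r \land \lnot s): α-rule — add \lnot r, \lnot s.
            × closes — contains both s and \lnot s.
          branch 1.1.2 (add \lnot (\lnot r \land \lnot s), t):
            \lnot (\lnot r \land \lnot s): β-rule — branch into \lnot \lnot r  //  \lnot \lnot s.
              branch 1.1.2.1 (add \lnot \lnot r):
                ○ open, literals {p=F, r=T, s=T, t=T}.
              branch 1.1.2.2 (add \lnot \lnot s):
                ○ open, literals {p=F, s=T, t=T}.
      branch 1.2 (add \lnot t):
        \lnot ((\lnot r \land \lnot s) \leftrightarrow t): β-rule — branch into (\lnot r \land \lnot s), \lnot t  //  \lnot (\lnot r \land \lnot s), t.
          branch 1.2.1 (add (\lnot r \land \lnot s), \lnot t):
            (\lnot r \land \lnot s): α-rule — add \lnot r, \lnot s.
            ○ open, literals {p=F, r=F, s=F, t=F}.
          branch 1.2.2 (add \lnot (\lnot r \land \lnot s), t):
            × closes — contains both t and \lnot t.
  branch 2 (add \lnot \lnot (p \lor ((\lnot r \land \lnot s) \leftrightarrow t)), \lnot (s \lor \lnot t)):
    \lnot (s \lor \lnot t): α-rule — add \lnot s, \lnot \lnot t.
    \lnot \lnot (p \lor ((\lnot r \land \lnot s) \leftrightarrow t)): β-rule — branch into p  //  ((\lnot r \land \lnot s) \leftrightarrow t).
      branch 2.1 (add p):
        ○ open, literals {p=T, s=F, t=T}.
      branch 2.2 (add ((\lnot r \land \lnot s) \leftrightarrow t)):
        ((\lnot r \land \lnot s) \leftrightarrow t): β-rule — branch into (\lnot r \land \lnot s), t  //  \lnot (\lnot r \land \lnot s), \lnot t.
          branch 2.2.1 (add (\lnot r \land \lnot s), t):
            (\lnot r \land \lnot s): α-rule — add \lnot r, \lnot s.
            ○ open, literals {r=F, s=F, t=T}.
          branch 2.2.2 (add \lnot (\lnot r \land \lnot s), \lnot t):
            × closes — contains both t and \lnot t.
3 branches closed, 5 open.
Each open branch fixes some atoms; the unmentioned ones are free. Counting distinct full assignments: branch {p=F, r=T, s=T, t=T} (q) contributes 2 new; branch {p=F, s=T, t=T} (q, r) contributes 2 new; branch {p=F, r=F, s=F, t=F} (q) contributes 2 new; branch {p=T, s=F, t=T} (q, r) contributes 4 new; branch {r=F, s=F, t=T} (q, p) contributes 2 new. Total: 12.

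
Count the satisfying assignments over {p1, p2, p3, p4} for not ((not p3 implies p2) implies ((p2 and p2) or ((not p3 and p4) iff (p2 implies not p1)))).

Initial set: {T not ((not p3 implies p2) implies ((p2 and p2) or ((not p3 and p4) iff (p2 implies not p1))))}.
T not ((not p3 implies p2) implies ((p2 and p2) or ((not p3 and p4) iff (p2 implies not p1)))): α-rule — add T (not p3 implies p2), F ((p2 and p2) or ((not p3 and p4) iff (p2 implies not p1))).
F ((p2 and p2) or ((not p3 and p4) iff (p2 implies not p1))): α-rule — add F (p2 and p2), F ((not p3 and p4) iff (p2 implies not p1)).
T (not p3 implies p2): β-rule — branch into F not p3  //  T p2.
  branch 1 (add F not p3):
    F (p2 and p2): β-rule — branch into F p2  //  F p2.
      branch 1.1 (add F p2):
        F ((not p3 and p4) iff (p2 implies not p1)): β-rule — branch into T (not p3 and p4), F (p2 implies not p1)  //  F (not p3 and p4), T (p2 implies not p1).
          branch 1.1.1 (add T (not p3 and p4), F (p2 implies not p1)):
            T (not p3 and p4): α-rule — add T not p3, T p4.
            × closes — contains both p3 and not p3.
          branch 1.1.2 (add F (not p3 and p4), T (p2 implies not p1)):
            F (not p3 and p4): β-rule — branch into F not p3  //  F p4.
              branch 1.1.2.1 (add F not p3):
                T (p2 implies not p1): β-rule — branch into F p2  //  T not p1.
                  branch 1.1.2.1.1 (add F p2):
                    ○ open, literals {p2=F, p3=T}.
                  branch 1.1.2.1.2 (add T not p1):
                    ○ open, literals {p1=F, p2=F, p3=T}.
              branch 1.1.2.2 (add F p4):
                T (p2 implies not p1): β-rule — branch into F p2  //  T not p1.
                  branch 1.1.2.2.1 (add F p2):
                    ○ open, literals {p2=F, p3=T, p4=F}.
                  branch 1.1.2.2.2 (add T not p1):
                    ○ open, literals {p1=F, p2=F, p3=T, p4=F}.
      branch 1.2 (add F p2):
        F ((not p3 and p4) iff (p2 implies not p1)): β-rule — branch into T (not p3 and p4), F (p2 implies not p1)  //  F (not p3 and p4), T (p2 implies not p1).
          branch 1.2.1 (add T (not p3 and p4), F (p2 implies not p1)):
            T (not p3 and p4): α-rule — add T not p3, T p4.
            × closes — contains both p3 and not p3.
          branch 1.2.2 (add F (not p3 and p4), T (p2 implies not p1)):
            F (not p3 and p4): β-rule — branch into F not p3  //  F p4.
              branch 1.2.2.1 (add F not p3):
                T (p2 implies not p1): β-rule — branch into F p2  //  T not p1.
                  branch 1.2.2.1.1 (add F p2):
                    ○ open, literals {p2=F, p3=T}.
                  branch 1.2.2.1.2 (add T not p1):
                    ○ open, literals {p1=F, p2=F, p3=T}.
              branch 1.2.2.2 (add F p4):
                T (p2 implies not p1): β-rule — branch into F p2  //  T not p1.
                  branch 1.2.2.2.1 (add F p2):
                    ○ open, literals {p2=F, p3=T, p4=F}.
                  branch 1.2.2.2.2 (add T not p1):
                    ○ open, literals {p1=F, p2=F, p3=T, p4=F}.
  branch 2 (add T p2):
    F (p2 and p2): β-rule — branch into F p2  //  F p2.
      branch 2.1 (add F p2):
        × closes — contains both p2 and not p2.
      branch 2.2 (add F p2):
        × closes — contains both p2 and not p2.
4 branches closed, 8 open.
Each open branch fixes some atoms; the unmentioned ones are free. Counting distinct full assignments: branch {p2=F, p3=T} (p1, p4) contributes 4 new; branch {p1=F, p2=F, p3=T} (p4) contributes 0 new; branch {p2=F, p3=T, p4=F} (p1) contributes 0 new; branch {p1=F, p2=F, p3=T, p4=F} (none free) contributes 0 new; branch {p2=F, p3=T} (p1, p4) contributes 0 new; branch {p1=F, p2=F, p3=T} (p4) contributes 0 new; branch {p2=F, p3=T, p4=F} (p1) contributes 0 new; branch {p1=F, p2=F, p3=T, p4=F} (none free) contributes 0 new. Total: 4.

4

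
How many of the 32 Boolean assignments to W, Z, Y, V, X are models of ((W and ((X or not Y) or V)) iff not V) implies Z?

25

Initial set: {(((W and ((X or not Y) or V)) iff not V) implies Z)}.
(((W and ((X or not Y) or V)) iff not V) implies Z): β-rule — branch into not ((W and ((X or not Y) or V)) iff not V)  //  Z.
  branch 1 (add not ((W and ((X or not Y) or V)) iff not V)):
    not ((W and ((X or not Y) or V)) iff not V): β-rule — branch into (W and ((X or not Y) or V)), not not V  //  not (W and ((X or not Y) or V)), not V.
      branch 1.1 (add (W and ((X or not Y) or V)), not not V):
        (W and ((X or not Y) or V)): α-rule — add W, ((X or not Y) or V).
        ((X or not Y) or V): β-rule — branch into (X or not Y)  //  V.
          branch 1.1.1 (add (X or not Y)):
            (X or not Y): β-rule — branch into X  //  not Y.
              branch 1.1.1.1 (add X):
                ○ open, literals {V=true, W=true, X=true}.
              branch 1.1.1.2 (add not Y):
                ○ open, literals {V=true, W=true, Y=false}.
          branch 1.1.2 (add V):
            ○ open, literals {V=true, W=true}.
      branch 1.2 (add not (W and ((X or not Y) or V)), not V):
        not (W and ((X or not Y) or V)): β-rule — branch into not W  //  not ((X or not Y) or V).
          branch 1.2.1 (add not W):
            ○ open, literals {V=false, W=false}.
          branch 1.2.2 (add not ((X or not Y) or V)):
            not ((X or not Y) or V): α-rule — add not (X or not Y), not V.
            not (X or not Y): α-rule — add not X, not not Y.
            ○ open, literals {V=false, X=false, Y=true}.
  branch 2 (add Z):
    ○ open, literals {Z=true}.
0 branches closed, 6 open.
Each open branch fixes some atoms; the unmentioned ones are free. Counting distinct full assignments: branch {V=true, W=true, X=true} (Z, Y) contributes 4 new; branch {V=true, W=true, Y=false} (Z, X) contributes 2 new; branch {V=true, W=true} (Z, Y, X) contributes 2 new; branch {V=false, W=false} (Z, Y, X) contributes 8 new; branch {V=false, X=false, Y=true} (W, Z) contributes 2 new; branch {Z=true} (W, Y, V, X) contributes 7 new. Total: 25.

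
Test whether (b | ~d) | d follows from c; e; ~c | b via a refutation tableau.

Initial set: {c; e; (~c | b); ~((b | ~d) | d)}.
~((b | ~d) | d): α-rule — add ~(b | ~d), ~d.
~(b | ~d): α-rule — add ~b, ~~d.
× closes — contains both d and ~d.
All 1 branch closes.
Every branch closed, so the premises entail the conclusion.

Yes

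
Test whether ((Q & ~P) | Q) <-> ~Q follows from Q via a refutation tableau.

Initial set: {Q; ~(((Q & ~P) | Q) <-> ~Q)}.
~(((Q & ~P) | Q) <-> ~Q): β-rule — branch into ((Q & ~P) | Q), ~~Q  //  ~((Q & ~P) | Q), ~Q.
  branch 1 (add ((Q & ~P) | Q), ~~Q):
    ((Q & ~P) | Q): β-rule — branch into (Q & ~P)  //  Q.
      branch 1.1 (add (Q & ~P)):
        (Q & ~P): α-rule — add Q, ~P.
        ○ open, literals {P=0, Q=1}.
      branch 1.2 (add Q):
        ○ open, literals {Q=1}.
  branch 2 (add ~((Q & ~P) | Q), ~Q):
    × closes — contains both Q and ~Q.
1 branch closed, 2 open.
An open branch gives a countermodel: P=0, Q=1 (unmentioned atoms arbitrary); the premises hold there but the conclusion fails.

No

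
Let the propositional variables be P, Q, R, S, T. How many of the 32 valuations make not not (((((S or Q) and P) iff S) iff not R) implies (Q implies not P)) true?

28

Initial set: {not not (((((S or Q) and P) iff S) iff not R) implies (Q implies not P))}.
not not (((((S or Q) and P) iff S) iff not R) implies (Q implies not P)): drop double negation, giving (((((S or Q) and P) iff S) iff not R) implies (Q implies not P)).
(((((S or Q) and P) iff S) iff not R) implies (Q implies not P)): β-rule — branch into not ((((S or Q) and P) iff S) iff not R)  //  (Q implies not P).
  branch 1 (add not ((((S or Q) and P) iff S) iff not R)):
    not ((((S or Q) and P) iff S) iff not R): β-rule — branch into (((S or Q) and P) iff S), not not R  //  not (((S or Q) and P) iff S), not R.
      branch 1.1 (add (((S or Q) and P) iff S), not not R):
        (((S or Q) and P) iff S): β-rule — branch into ((S or Q) and P), S  //  not ((S or Q) and P), not S.
          branch 1.1.1 (add ((S or Q) and P), S):
            ((S or Q) and P): α-rule — add (S or Q), P.
            (S or Q): β-rule — branch into S  //  Q.
              branch 1.1.1.1 (add S):
                ○ open, literals {P=1, R=1, S=1}.
              branch 1.1.1.2 (add Q):
                ○ open, literals {P=1, Q=1, R=1, S=1}.
          branch 1.1.2 (add not ((S or Q) and P), not S):
            not ((S or Q) and P): β-rule — branch into not (S or Q)  //  not P.
              branch 1.1.2.1 (add not (S or Q)):
                not (S or Q): α-rule — add not S, not Q.
                ○ open, literals {Q=0, R=1, S=0}.
              branch 1.1.2.2 (add not P):
                ○ open, literals {P=0, R=1, S=0}.
      branch 1.2 (add not (((S or Q) and P) iff S), not R):
        not (((S or Q) and P) iff S): β-rule — branch into ((S or Q) and P), not S  //  not ((S or Q) and P), S.
          branch 1.2.1 (add ((S or Q) and P), not S):
            ((S or Q) and P): α-rule — add (S or Q), P.
            (S or Q): β-rule — branch into S  //  Q.
              branch 1.2.1.1 (add S):
                × closes — contains both S and not S.
              branch 1.2.1.2 (add Q):
                ○ open, literals {P=1, Q=1, R=0, S=0}.
          branch 1.2.2 (add not ((S or Q) and P), S):
            not ((S or Q) and P): β-rule — branch into not (S or Q)  //  not P.
              branch 1.2.2.1 (add not (S or Q)):
                not (S or Q): α-rule — add not S, not Q.
                × closes — contains both S and not S.
              branch 1.2.2.2 (add not P):
                ○ open, literals {P=0, R=0, S=1}.
  branch 2 (add (Q implies not P)):
    (Q implies not P): β-rule — branch into not Q  //  not P.
      branch 2.1 (add not Q):
        ○ open, literals {Q=0}.
      branch 2.2 (add not P):
        ○ open, literals {P=0}.
2 branches closed, 8 open.
Each open branch fixes some atoms; the unmentioned ones are free. Counting distinct full assignments: branch {P=1, R=1, S=1} (Q, T) contributes 4 new; branch {P=1, Q=1, R=1, S=1} (T) contributes 0 new; branch {Q=0, R=1, S=0} (P, T) contributes 4 new; branch {P=0, R=1, S=0} (Q, T) contributes 2 new; branch {P=1, Q=1, R=0, S=0} (T) contributes 2 new; branch {P=0, R=0, S=1} (Q, T) contributes 4 new; branch {Q=0} (P, R, S, T) contributes 8 new; branch {P=0} (Q, R, S, T) contributes 4 new. Total: 28.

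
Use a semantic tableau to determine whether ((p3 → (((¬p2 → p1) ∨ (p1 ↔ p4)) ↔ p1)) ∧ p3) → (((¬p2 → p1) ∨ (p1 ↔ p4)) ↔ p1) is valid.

Valid

Assume the negation and expand:
Initial set: {¬(((p3 → (((¬p2 → p1) ∨ (p1 ↔ p4)) ↔ p1)) ∧ p3) → (((¬p2 → p1) ∨ (p1 ↔ p4)) ↔ p1))}.
¬(((p3 → (((¬p2 → p1) ∨ (p1 ↔ p4)) ↔ p1)) ∧ p3) → (((¬p2 → p1) ∨ (p1 ↔ p4)) ↔ p1)): α-rule — add ((p3 → (((¬p2 → p1) ∨ (p1 ↔ p4)) ↔ p1)) ∧ p3), ¬(((¬p2 → p1) ∨ (p1 ↔ p4)) ↔ p1).
((p3 → (((¬p2 → p1) ∨ (p1 ↔ p4)) ↔ p1)) ∧ p3): α-rule — add (p3 → (((¬p2 → p1) ∨ (p1 ↔ p4)) ↔ p1)), p3.
¬(((¬p2 → p1) ∨ (p1 ↔ p4)) ↔ p1): β-rule — branch into ((¬p2 → p1) ∨ (p1 ↔ p4)), ¬p1  //  ¬((¬p2 → p1) ∨ (p1 ↔ p4)), p1.
  branch 1 (add ((¬p2 → p1) ∨ (p1 ↔ p4)), ¬p1):
    (p3 → (((¬p2 → p1) ∨ (p1 ↔ p4)) ↔ p1)): β-rule — branch into ¬p3  //  (((¬p2 → p1) ∨ (p1 ↔ p4)) ↔ p1).
      branch 1.1 (add ¬p3):
        × closes — contains both p3 and ¬p3.
      branch 1.2 (add (((¬p2 → p1) ∨ (p1 ↔ p4)) ↔ p1)):
        ((¬p2 → p1) ∨ (p1 ↔ p4)): β-rule — branch into (¬p2 → p1)  //  (p1 ↔ p4).
          branch 1.2.1 (add (¬p2 → p1)):
            (((¬p2 → p1) ∨ (p1 ↔ p4)) ↔ p1): β-rule — branch into ((¬p2 → p1) ∨ (p1 ↔ p4)), p1  //  ¬((¬p2 → p1) ∨ (p1 ↔ p4)), ¬p1.
              branch 1.2.1.1 (add ((¬p2 → p1) ∨ (p1 ↔ p4)), p1):
                × closes — contains both p1 and ¬p1.
              branch 1.2.1.2 (add ¬((¬p2 → p1) ∨ (p1 ↔ p4)), ¬p1):
                ¬((¬p2 → p1) ∨ (p1 ↔ p4)): α-rule — add ¬(¬p2 → p1), ¬(p1 ↔ p4).
                ¬(¬p2 → p1): α-rule — add ¬p2, ¬p1.
                (¬p2 → p1): β-rule — branch into ¬¬p2  //  p1.
                  branch 1.2.1.2.1 (add ¬¬p2):
                    × closes — contains both p2 and ¬p2.
                  branch 1.2.1.2.2 (add p1):
                    × closes — contains both p1 and ¬p1.
          branch 1.2.2 (add (p1 ↔ p4)):
            (((¬p2 → p1) ∨ (p1 ↔ p4)) ↔ p1): β-rule — branch into ((¬p2 → p1) ∨ (p1 ↔ p4)), p1  //  ¬((¬p2 → p1) ∨ (p1 ↔ p4)), ¬p1.
              branch 1.2.2.1 (add ((¬p2 → p1) ∨ (p1 ↔ p4)), p1):
                × closes — contains both p1 and ¬p1.
              branch 1.2.2.2 (add ¬((¬p2 → p1) ∨ (p1 ↔ p4)), ¬p1):
                ¬((¬p2 → p1) ∨ (p1 ↔ p4)): α-rule — add ¬(¬p2 → p1), ¬(p1 ↔ p4).
                ¬(¬p2 → p1): α-rule — add ¬p2, ¬p1.
                (p1 ↔ p4): β-rule — branch into p1, p4  //  ¬p1, ¬p4.
                  branch 1.2.2.2.1 (add p1, p4):
                    × closes — contains both p1 and ¬p1.
                  branch 1.2.2.2.2 (add ¬p1, ¬p4):
                    ¬(p1 ↔ p4): β-rule — branch into p1, ¬p4  //  ¬p1, p4.
                      branch 1.2.2.2.2.1 (add p1, ¬p4):
                        × closes — contains both p1 and ¬p1.
                      branch 1.2.2.2.2.2 (add ¬p1, p4):
                        × closes — contains both p4 and ¬p4.
  branch 2 (add ¬((¬p2 → p1) ∨ (p1 ↔ p4)), p1):
    ¬((¬p2 → p1) ∨ (p1 ↔ p4)): α-rule — add ¬(¬p2 → p1), ¬(p1 ↔ p4).
    ¬(¬p2 → p1): α-rule — add ¬p2, ¬p1.
    × closes — contains both p1 and ¬p1.
All 9 branches close.
Every branch closed, so the negation is unsatisfiable and the formula is valid.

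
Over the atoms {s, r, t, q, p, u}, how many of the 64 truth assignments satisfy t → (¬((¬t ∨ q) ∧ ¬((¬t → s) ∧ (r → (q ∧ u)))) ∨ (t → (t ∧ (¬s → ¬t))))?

62

Initial set: {(t → (¬((¬t ∨ q) ∧ ¬((¬t → s) ∧ (r → (q ∧ u)))) ∨ (t → (t ∧ (¬s → ¬t)))))}.
(t → (¬((¬t ∨ q) ∧ ¬((¬t → s) ∧ (r → (q ∧ u)))) ∨ (t → (t ∧ (¬s → ¬t))))): β-rule — branch into ¬t  //  (¬((¬t ∨ q) ∧ ¬((¬t → s) ∧ (r → (q ∧ u)))) ∨ (t → (t ∧ (¬s → ¬t)))).
  branch 1 (add ¬t):
    ○ open, literals {t=false}.
  branch 2 (add (¬((¬t ∨ q) ∧ ¬((¬t → s) ∧ (r → (q ∧ u)))) ∨ (t → (t ∧ (¬s → ¬t))))):
    (¬((¬t ∨ q) ∧ ¬((¬t → s) ∧ (r → (q ∧ u)))) ∨ (t → (t ∧ (¬s → ¬t)))): β-rule — branch into ¬((¬t ∨ q) ∧ ¬((¬t → s) ∧ (r → (q ∧ u))))  //  (t → (t ∧ (¬s → ¬t))).
      branch 2.1 (add ¬((¬t ∨ q) ∧ ¬((¬t → s) ∧ (r → (q ∧ u))))):
        ¬((¬t ∨ q) ∧ ¬((¬t → s) ∧ (r → (q ∧ u)))): β-rule — branch into ¬(¬t ∨ q)  //  ¬¬((¬t → s) ∧ (r → (q ∧ u))).
          branch 2.1.1 (add ¬(¬t ∨ q)):
            ¬(¬t ∨ q): α-rule — add ¬¬t, ¬q.
            ○ open, literals {q=false, t=true}.
          branch 2.1.2 (add ¬¬((¬t → s) ∧ (r → (q ∧ u)))):
            ¬¬((¬t → s) ∧ (r → (q ∧ u))): α-rule — add (¬t → s), (r → (q ∧ u)).
            (¬t → s): β-rule — branch into ¬¬t  //  s.
              branch 2.1.2.1 (add ¬¬t):
                (r → (q ∧ u)): β-rule — branch into ¬r  //  (q ∧ u).
                  branch 2.1.2.1.1 (add ¬r):
                    ○ open, literals {r=false, t=true}.
                  branch 2.1.2.1.2 (add (q ∧ u)):
                    (q ∧ u): α-rule — add q, u.
                    ○ open, literals {q=true, t=true, u=true}.
              branch 2.1.2.2 (add s):
                (r → (q ∧ u)): β-rule — branch into ¬r  //  (q ∧ u).
                  branch 2.1.2.2.1 (add ¬r):
                    ○ open, literals {r=false, s=true}.
                  branch 2.1.2.2.2 (add (q ∧ u)):
                    (q ∧ u): α-rule — add q, u.
                    ○ open, literals {q=true, s=true, u=true}.
      branch 2.2 (add (t → (t ∧ (¬s → ¬t)))):
        (t → (t ∧ (¬s → ¬t))): β-rule — branch into ¬t  //  (t ∧ (¬s → ¬t)).
          branch 2.2.1 (add ¬t):
            ○ open, literals {t=false}.
          branch 2.2.2 (add (t ∧ (¬s → ¬t))):
            (t ∧ (¬s → ¬t)): α-rule — add t, (¬s → ¬t).
            (¬s → ¬t): β-rule — branch into ¬¬s  //  ¬t.
              branch 2.2.2.1 (add ¬¬s):
                ○ open, literals {s=true, t=true}.
              branch 2.2.2.2 (add ¬t):
                × closes — contains both t and ¬t.
1 branch closed, 8 open.
Each open branch fixes some atoms; the unmentioned ones are free. Counting distinct full assignments: branch {t=false} (s, r, q, p, u) contributes 32 new; branch {q=false, t=true} (s, r, p, u) contributes 16 new; branch {r=false, t=true} (s, q, p, u) contributes 8 new; branch {q=true, t=true, u=true} (s, r, p) contributes 4 new; branch {r=false, s=true} (t, q, p, u) contributes 0 new; branch {q=true, s=true, u=true} (r, t, p) contributes 0 new; branch {t=false} (s, r, q, p, u) contributes 0 new; branch {s=true, t=true} (r, q, p, u) contributes 2 new. Total: 62.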